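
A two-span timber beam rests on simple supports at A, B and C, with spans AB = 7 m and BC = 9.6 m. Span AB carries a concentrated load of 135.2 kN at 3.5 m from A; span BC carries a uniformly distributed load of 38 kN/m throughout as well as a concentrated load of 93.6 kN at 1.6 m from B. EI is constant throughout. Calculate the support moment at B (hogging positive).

M_B = 394.1 kN·m

Take M_B as the redundant. Released structure: two simple spans AB and BC with a hinge at B.
Rotations at B on the released spans (each span's end-slope, ×1/EI):
  span AB: point load 135.2 at a = 3.5: Pab(L + a)/(6LEI) = 414.1/EI
  span BC: UDL 38: wL³/(24EI) = 1401/EI
  span BC: point load 93.6 at a = 1.6: Pab(L + b)/(6LEI) = 366.1/EI
  relative rotation θ_0 = (414.1 + 1767)/EI = 2181/EI
A unit hogging moment at B produces rotation L₁/(3EI) + L₂/(3EI) = 5.533/EI.
Compatibility: M_B·(L₁+L₂)/(3EI) = θ_0, giving M_B = 394.1 kN·m (hogging).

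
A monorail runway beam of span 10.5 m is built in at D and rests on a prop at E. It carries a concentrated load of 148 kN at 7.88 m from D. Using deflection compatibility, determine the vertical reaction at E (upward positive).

Take the reaction at E as the redundant and release it; the primary structure is a cantilever fixed at D.
Free-end deflection of the primary structure under the applied loading (downward +):
  point load 148 at a = 7.88: Pa²(3L − a)/(6EI) = 36178/EI
Tip deflection under a unit load at E: L³/(3EI) = 385.9/EI.
The prop prevents deflection at E: R_E = δ_0/δ_{EE} = 36178/385.9 = 93.76 kN.

R_E = 93.76 kN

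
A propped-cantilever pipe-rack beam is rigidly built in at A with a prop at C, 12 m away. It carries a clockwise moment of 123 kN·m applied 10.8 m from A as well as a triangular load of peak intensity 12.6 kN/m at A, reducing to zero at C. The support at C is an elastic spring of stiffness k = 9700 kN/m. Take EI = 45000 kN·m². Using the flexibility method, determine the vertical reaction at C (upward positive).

R_C = 30.1 kN

Take the reaction at C as the redundant and release it; the primary structure is a cantilever fixed at A.
Primary-structure tip deflection at C by superposition:
  clockwise couple 123 at a = 10.8: M₀a(2L − a)/(2EI) = 8767/EI
  triangular load, peak 12.6 at the fixed end: w₀L⁴/(30EI) = 8709/EI
  δ_0 = 17477/EI
Flexibility coefficient — unit upward force at C: δ_{CC} = L³/(3EI) = 576/EI.
With EI = 45000 kN·m²: δ_0 = 0.38837 m and δ_{CC} = 0.0128 m/kN.
Compatibility — the spring shortens by R_C/k under the reaction it provides: δ_0 − R_C·δ_{CC} = R_C/k. With 1/k = 0.000103 m/kN, R_C = δ_0 / (δ_{CC} + 1/k) = 0.38837 / (0.0128 + 0.000103) = 30.1 kN.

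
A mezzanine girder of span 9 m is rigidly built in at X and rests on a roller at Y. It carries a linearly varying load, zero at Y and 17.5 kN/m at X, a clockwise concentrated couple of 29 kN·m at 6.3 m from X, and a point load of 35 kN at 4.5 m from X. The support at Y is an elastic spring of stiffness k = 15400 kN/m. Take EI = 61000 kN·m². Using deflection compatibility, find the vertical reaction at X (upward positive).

Choose R_Y as the redundant. The primary structure is the cantilever fixed at X.
Primary-structure tip deflection at Y by superposition:
  triangular load, peak 17.5 at the fixed end: w₀L⁴/(30EI) = 3827/EI
  clockwise couple 29 at a = 6.3: M₀a(2L − a)/(2EI) = 1069/EI
  point load 35 at a = 4.5: Pa²(3L − a)/(6EI) = 2658/EI
  δ_0 = 7554/EI
Tip deflection under a unit load at Y: L³/(3EI) = 243/EI.
With EI = 61000 kN·m²: δ_0 = 0.12383 m and δ_{YY} = 0.003984 m/kN.
Compatibility — the spring shortens by R_Y/k under the reaction it provides: δ_0 − R_Y·δ_{YY} = R_Y/k. With 1/k = 0.000065 m/kN, R_Y = δ_0 / (δ_{YY} + 1/k) = 0.12383 / (0.003984 + 0.000065) = 30.59 kN.
Vertical equilibrium: R_X = ΣP − R_Y = 113.8 − 30.59 = 83.16 kN.

R_X = 83.16 kN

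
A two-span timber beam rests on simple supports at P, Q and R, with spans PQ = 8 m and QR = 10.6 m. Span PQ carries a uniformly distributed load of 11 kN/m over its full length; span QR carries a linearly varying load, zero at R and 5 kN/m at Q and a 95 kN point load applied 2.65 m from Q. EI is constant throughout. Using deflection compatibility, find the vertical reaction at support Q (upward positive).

R_Q = 166.6 kN

Insert a hinge at Q; M_Q is the redundant, and each span becomes simply supported.
Discontinuity in slope at Q on the released structure — sum the simple-span end rotations:
  span PQ: UDL 11: wL³/(24EI) = 234.7/EI
  span QR: triangular load, peak 5: w₀L³/(45EI) = 132.3/EI
  span QR: point load 95 at a = 2.65: Pab(L + b)/(6LEI) = 583.7/EI
  relative rotation θ_0 = (234.7 + 716.1)/EI = 950.7/EI
A unit hogging moment at Q produces rotation L₁/(3EI) + L₂/(3EI) = 6.2/EI.
Compatibility: M_Q·(L₁+L₂)/(3EI) = θ_0, giving M_Q = 153.3 kN·m (hogging).
Span PQ, ΣM about P with M_Q applied at Q: R_Q^{PQ}·8 = 352 + 153.3, so R_Q^{PQ} = 63.17 kN and R_P = 88 − 63.17 = 24.83 kN.
Span QR, ΣM about R: R_Q^{QR}·10.6 = 942.5 + 153.3, so R_Q^{QR} = 103.4 kN and R_R = 121.5 − 103.4 = 18.12 kN.
R_Q = 63.17 + 103.4 = 166.6 kN.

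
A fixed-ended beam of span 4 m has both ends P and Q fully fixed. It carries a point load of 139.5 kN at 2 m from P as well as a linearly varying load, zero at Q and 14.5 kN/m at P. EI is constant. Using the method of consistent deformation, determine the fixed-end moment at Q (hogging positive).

M_Q = 77.48 kN·m

Release both end moments; the primary structure is a simply-supported span PQ with redundants M_P and M_Q.
End rotations of the released simple span under the applied load (×1/EI):
  at P: point load 139.5 at a = 2: Pab(L + b)/(6LEI) = 139.5/EI
  at Q: point load 139.5 at a = 2: Pab(L + a)/(6LEI) = 139.5/EI
  at P: triangular load, peak 14.5: w₀L³/(45EI) = 20.62/EI
  at Q: triangular load, peak 14.5: 7w₀L³/(360EI) = 18.04/EI
  θ_P0 = 160.1/EI,  θ_Q0 = 157.5/EI
Flexibility coefficients: a unit moment at one end gives L/(3EI) there and L/(6EI) at the far end, so f₁₁ = f₂₂ = 1.333/EI and f₁₂ = f₂₁ = 0.6667/EI.
Compatibility — zero rotation at each built-in end:
  1.333 M_P + 0.6667 M_Q = 160.1
  0.6667 M_P + 1.333 M_Q = 157.5
Solving the pair gives M_P = 81.35 kN·m and M_Q = 77.48 kN·m (hogging).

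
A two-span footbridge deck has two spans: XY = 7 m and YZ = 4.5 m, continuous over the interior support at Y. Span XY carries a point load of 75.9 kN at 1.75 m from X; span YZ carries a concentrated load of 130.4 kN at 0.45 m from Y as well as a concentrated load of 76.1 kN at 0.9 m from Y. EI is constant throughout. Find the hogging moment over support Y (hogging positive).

Take M_Y as the redundant. Released structure: two simple spans XY and YZ with a hinge at Y.
End slopes at the hinge Y, treating each span as simply supported:
  span XY: point load 75.9 at a = 1.75: Pab(L + a)/(6LEI) = 145.3/EI
  span YZ: point load 130.4 at a = 0.45: Pab(L + b)/(6LEI) = 75.26/EI
  span YZ: point load 76.1 at a = 0.9: Pab(L + b)/(6LEI) = 73.97/EI
  relative rotation θ_0 = (145.3 + 149.2)/EI = 294.5/EI
A unit hogging moment at Y produces rotation L₁/(3EI) + L₂/(3EI) = 3.833/EI.
Compatibility: M_Y·(L₁+L₂)/(3EI) = θ_0, giving M_Y = 76.83 kN·m (hogging).

M_Y = 76.83 kN·m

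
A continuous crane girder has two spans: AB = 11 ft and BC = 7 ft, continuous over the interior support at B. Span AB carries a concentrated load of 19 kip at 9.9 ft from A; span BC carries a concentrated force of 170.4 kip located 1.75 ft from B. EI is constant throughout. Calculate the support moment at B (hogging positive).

M_B = 87.02 kip·ft

Insert a hinge at B; M_B is the redundant, and each span becomes simply supported.
End slopes at the hinge B, treating each span as simply supported:
  span AB: point load 19 at a = 9.9: Pab(L + a)/(6LEI) = 65.52/EI
  span BC: point load 170.4 at a = 1.75: Pab(L + b)/(6LEI) = 456.6/EI
  relative rotation θ_0 = (65.52 + 456.6)/EI = 522.1/EI
A unit hogging moment at B produces rotation L₁/(3EI) + L₂/(3EI) = 6/EI.
Compatibility: M_B·(L₁+L₂)/(3EI) = θ_0, giving M_B = 87.02 kip·ft (hogging).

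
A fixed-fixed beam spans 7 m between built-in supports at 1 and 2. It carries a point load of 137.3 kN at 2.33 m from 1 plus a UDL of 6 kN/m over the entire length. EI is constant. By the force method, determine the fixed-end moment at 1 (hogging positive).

Take the two fixed-end moments M_1, M_2 as redundants; the released structure is the simple span 12.
Simple-span end rotations at 1 and 2 under the given loads:
  at 1: point load 137.3 at a = 2.33: Pab(L + b)/(6LEI) = 415.1/EI
  at 2: point load 137.3 at a = 2.33: Pab(L + a)/(6LEI) = 331.9/EI
  at 1: UDL 6: wL³/(24EI) = 85.75/EI
  at 2: UDL 6: wL³/(24EI) = 85.75/EI
  θ_10 = 500.9/EI,  θ_20 = 417.6/EI
Flexibility coefficients: a unit moment at one end gives L/(3EI) there and L/(6EI) at the far end, so f₁₁ = f₂₂ = 2.333/EI and f₁₂ = f₂₁ = 1.167/EI.
Compatibility — zero rotation at each built-in end:
  2.333 M_1 + 1.167 M_2 = 500.9
  1.167 M_1 + 2.333 M_2 = 417.6
Solving the pair gives M_1 = 166.9 kN·m and M_2 = 95.54 kN·m (hogging).

M_1 = 166.9 kN·m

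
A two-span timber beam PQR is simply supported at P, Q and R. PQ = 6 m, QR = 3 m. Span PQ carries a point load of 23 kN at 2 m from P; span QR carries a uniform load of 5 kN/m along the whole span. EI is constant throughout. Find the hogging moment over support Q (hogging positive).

M_Q = 15.5 kN·m

Insert a hinge at Q; M_Q is the redundant, and each span becomes simply supported.
Rotations at Q on the released spans (each span's end-slope, ×1/EI):
  span PQ: point load 23 at a = 2: Pab(L + a)/(6LEI) = 40.89/EI
  span QR: UDL 5: wL³/(24EI) = 5.625/EI
  relative rotation θ_0 = (40.89 + 5.625)/EI = 46.51/EI
A unit hogging moment at Q produces rotation L₁/(3EI) + L₂/(3EI) = 3/EI.
Slope continuity at Q: θ_0 = M_Q·3/EI, so M_Q = 46.51/3 = 15.5 kN·m (hogging).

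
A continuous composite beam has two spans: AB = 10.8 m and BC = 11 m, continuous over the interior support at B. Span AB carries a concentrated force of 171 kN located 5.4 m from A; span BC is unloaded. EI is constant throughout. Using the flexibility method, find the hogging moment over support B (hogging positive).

Insert a hinge at B; M_B is the redundant, and each span becomes simply supported.
Discontinuity in slope at B on the released structure — sum the simple-span end rotations:
  span AB: point load 171 at a = 5.4: Pab(L + a)/(6LEI) = 1247/EI
  relative rotation θ_0 = (1247 + 0)/EI = 1247/EI
A unit hogging moment at B produces rotation L₁/(3EI) + L₂/(3EI) = 7.267/EI.
Compatibility: M_B·(L₁+L₂)/(3EI) = θ_0, giving M_B = 171.5 kN·m (hogging).

M_B = 171.5 kN·m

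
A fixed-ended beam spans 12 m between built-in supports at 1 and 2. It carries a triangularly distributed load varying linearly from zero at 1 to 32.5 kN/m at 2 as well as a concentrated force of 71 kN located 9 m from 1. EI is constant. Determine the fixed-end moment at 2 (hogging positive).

M_2 = 353.8 kN·m

Release both end moments; the primary structure is a simply-supported span 12 with redundants M_1 and M_2.
On the primary (simply-supported) span, the end slopes from the loading are:
  at 1: triangular load, peak 32.5: 7w₀L³/(360EI) = 1092/EI
  at 2: triangular load, peak 32.5: w₀L³/(45EI) = 1248/EI
  at 1: point load 71 at a = 9: Pab(L + b)/(6LEI) = 399.4/EI
  at 2: point load 71 at a = 9: Pab(L + a)/(6LEI) = 559.1/EI
  θ_10 = 1491/EI,  θ_20 = 1807/EI
Flexibility coefficients: a unit moment at one end gives L/(3EI) there and L/(6EI) at the far end, so f₁₁ = f₂₂ = 4/EI and f₁₂ = f₂₁ = 2/EI.
Compatibility — zero rotation at each built-in end:
  4 M_1 + 2 M_2 = 1491
  2 M_1 + 4 M_2 = 1807
Solving the pair gives M_1 = 195.9 kN·m and M_2 = 353.8 kN·m (hogging).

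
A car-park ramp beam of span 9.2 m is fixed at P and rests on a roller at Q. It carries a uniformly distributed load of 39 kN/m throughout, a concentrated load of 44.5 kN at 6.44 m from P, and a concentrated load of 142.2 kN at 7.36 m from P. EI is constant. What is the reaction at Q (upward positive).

R_Q = 259.7 kN

Choose R_Q as the redundant. The primary structure is the cantilever fixed at P.
Deflection at Q on the released cantilever, summing each load's contribution:
  UDL 39: wL⁴/(8EI) = 34924/EI
  point load 44.5 at a = 6.44: Pa²(3L − a)/(6EI) = 6509/EI
  point load 142.2 at a = 7.36: Pa²(3L − a)/(6EI) = 25985/EI
  δ_0 = 67417/EI
Tip deflection under a unit load at Q: L³/(3EI) = 259.6/EI.
The prop prevents deflection at Q: R_Q = δ_0/δ_{QQ} = 67417/259.6 = 259.7 kN.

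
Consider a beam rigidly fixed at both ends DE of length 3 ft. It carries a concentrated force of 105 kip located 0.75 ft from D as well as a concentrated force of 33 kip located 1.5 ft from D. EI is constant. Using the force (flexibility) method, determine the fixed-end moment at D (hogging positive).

M_D = 56.67 kip·ft

Release both end moments; the primary structure is a simply-supported span DE with redundants M_D and M_E.
Simple-span end rotations at D and E under the given loads:
  at D: point load 105 at a = 0.75: Pab(L + b)/(6LEI) = 51.68/EI
  at E: point load 105 at a = 0.75: Pab(L + a)/(6LEI) = 36.91/EI
  at D: point load 33 at a = 1.5: Pab(L + b)/(6LEI) = 18.56/EI
  at E: point load 33 at a = 1.5: Pab(L + a)/(6LEI) = 18.56/EI
  θ_D0 = 70.24/EI,  θ_E0 = 55.48/EI
Flexibility coefficients: a unit moment at one end gives L/(3EI) there and L/(6EI) at the far end, so f₁₁ = f₂₂ = 1/EI and f₁₂ = f₂₁ = 0.5/EI.
Compatibility — zero rotation at each built-in end:
  1 M_D + 0.5 M_E = 70.24
  0.5 M_D + 1 M_E = 55.48
Solving the pair gives M_D = 56.67 kip·ft and M_E = 27.14 kip·ft (hogging).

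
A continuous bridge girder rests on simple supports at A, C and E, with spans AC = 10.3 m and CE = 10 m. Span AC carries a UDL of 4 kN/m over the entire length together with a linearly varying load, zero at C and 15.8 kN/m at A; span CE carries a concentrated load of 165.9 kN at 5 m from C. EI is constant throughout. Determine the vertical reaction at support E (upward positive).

Release continuity at C by inserting a hinge; the redundant is the internal moment M_C. The primary structure is two simply-supported spans AC and CE.
Discontinuity in slope at C on the released structure — sum the simple-span end rotations:
  span AC: UDL 4: wL³/(24EI) = 182.1/EI
  span AC: triangular load, peak 15.8: 7w₀L³/(360EI) = 335.7/EI
  span CE: point load 165.9 at a = 5: Pab(L + b)/(6LEI) = 1037/EI
  relative rotation θ_0 = (517.8 + 1037)/EI = 1555/EI
A unit hogging moment at C produces rotation L₁/(3EI) + L₂/(3EI) = 6.767/EI.
Compatibility: M_C·(L₁+L₂)/(3EI) = θ_0, giving M_C = 229.8 kN·m (hogging).
Span CE, ΣM about E: R_C^{CE}·10 = 829.5 + 229.8, so R_C^{CE} = 105.9 kN and R_E = 165.9 − 105.9 = 59.97 kN.

R_E = 59.97 kN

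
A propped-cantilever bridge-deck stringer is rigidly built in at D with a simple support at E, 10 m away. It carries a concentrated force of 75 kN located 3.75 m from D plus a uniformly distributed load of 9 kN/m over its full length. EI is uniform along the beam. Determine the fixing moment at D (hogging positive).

Remove the prop at E; the released (primary) structure is a cantilever built in at D.
Downward deflection at the released point E due to the loads:
  point load 75 at a = 3.75: Pa²(3L − a)/(6EI) = 4614/EI
  UDL 9: wL⁴/(8EI) = 11250/EI
  δ_0 = 15864/EI
Flexibility coefficient — unit upward force at E: δ_{EE} = L³/(3EI) = 333.3/EI.
Compatibility at E: δ_0 − R_E·δ_{EE} = 0, so R_E = 15864/333.3 = 47.59 kN.
Moment equilibrium about D: M_D = Σ(load moments about D) − R_E·L = 731.2 − 47.59×10 = 255.3 kN·m.

M_D = 255.3 kN·m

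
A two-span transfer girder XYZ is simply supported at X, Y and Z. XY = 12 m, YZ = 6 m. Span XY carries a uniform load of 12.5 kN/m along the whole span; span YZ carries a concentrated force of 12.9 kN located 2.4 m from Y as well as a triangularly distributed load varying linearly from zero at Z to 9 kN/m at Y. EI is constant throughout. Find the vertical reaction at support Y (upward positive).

R_Y = 141.3 kN

Insert a hinge at Y; M_Y is the redundant, and each span becomes simply supported.
Rotations at Y on the released spans (each span's end-slope, ×1/EI):
  span XY: UDL 12.5: wL³/(24EI) = 900/EI
  span YZ: point load 12.9 at a = 2.4: Pab(L + b)/(6LEI) = 29.72/EI
  span YZ: triangular load, peak 9: w₀L³/(45EI) = 43.2/EI
  relative rotation θ_0 = (900 + 72.92)/EI = 972.9/EI
A unit hogging moment at Y produces rotation L₁/(3EI) + L₂/(3EI) = 6/EI.
Slope continuity at Y: θ_0 = M_Y·6/EI, so M_Y = 972.9/6 = 162.2 kN·m (hogging).
Span XY, ΣM about X with M_Y applied at Y: R_Y^{XY}·12 = 900 + 162.2, so R_Y^{XY} = 88.51 kN and R_X = 150 − 88.51 = 61.49 kN.
Span YZ, ΣM about Z: R_Y^{YZ}·6 = 154.4 + 162.2, so R_Y^{YZ} = 52.77 kN and R_Z = 39.9 − 52.77 = -12.87 kN.
R_Y = 88.51 + 52.77 = 141.3 kN.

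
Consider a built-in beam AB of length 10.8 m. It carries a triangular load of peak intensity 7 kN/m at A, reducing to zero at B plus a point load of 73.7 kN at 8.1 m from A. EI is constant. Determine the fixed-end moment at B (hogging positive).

M_B = 139.1 kN·m

Take the two fixed-end moments M_A, M_B as redundants; the released structure is the simple span AB.
Simple-span end rotations at A and B under the given loads:
  at A: triangular load, peak 7: w₀L³/(45EI) = 196/EI
  at B: triangular load, peak 7: 7w₀L³/(360EI) = 171.5/EI
  at A: point load 73.7 at a = 8.1: Pab(L + b)/(6LEI) = 335.8/EI
  at B: point load 73.7 at a = 8.1: Pab(L + a)/(6LEI) = 470.1/EI
  θ_A0 = 531.8/EI,  θ_B0 = 641.6/EI
Flexibility coefficients: a unit moment at one end gives L/(3EI) there and L/(6EI) at the far end, so f₁₁ = f₂₂ = 3.6/EI and f₁₂ = f₂₁ = 1.8/EI.
Compatibility — zero rotation at each built-in end:
  3.6 M_A + 1.8 M_B = 531.8
  1.8 M_A + 3.6 M_B = 641.6
Solving the pair gives M_A = 78.13 kN·m and M_B = 139.1 kN·m (hogging).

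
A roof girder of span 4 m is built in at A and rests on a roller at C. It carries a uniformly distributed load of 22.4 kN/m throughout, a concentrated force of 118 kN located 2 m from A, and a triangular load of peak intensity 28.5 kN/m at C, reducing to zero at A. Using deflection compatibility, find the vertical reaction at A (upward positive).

Release the roller at C. Primary structure: cantilever fixed at A.
Downward deflection at the released point C due to the loads:
  UDL 22.4: wL⁴/(8EI) = 716.8/EI
  point load 118 at a = 2: Pa²(3L − a)/(6EI) = 786.7/EI
  triangular load, peak 28.5 at the free end: 11w₀L⁴/(120EI) = 668.8/EI
  δ_0 = 2172/EI
Tip deflection under a unit load at C: L³/(3EI) = 21.33/EI.
The prop prevents deflection at C: R_C = δ_0/δ_{CC} = 2172/21.33 = 101.8 kN.
Vertical equilibrium: R_A = ΣP − R_C = 264.6 − 101.8 = 162.8 kN.

R_A = 162.8 kN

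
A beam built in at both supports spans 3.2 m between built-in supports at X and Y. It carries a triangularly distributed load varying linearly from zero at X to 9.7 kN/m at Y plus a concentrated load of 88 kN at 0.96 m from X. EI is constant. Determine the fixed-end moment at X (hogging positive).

Release both end moments; the primary structure is a simply-supported span XY with redundants M_X and M_Y.
Simple-span end rotations at X and Y under the given loads:
  at X: triangular load, peak 9.7: 7w₀L³/(360EI) = 6.18/EI
  at Y: triangular load, peak 9.7: w₀L³/(45EI) = 7.063/EI
  at X: point load 88 at a = 0.96: Pab(L + b)/(6LEI) = 53.62/EI
  at Y: point load 88 at a = 0.96: Pab(L + a)/(6LEI) = 41/EI
  θ_X0 = 59.8/EI,  θ_Y0 = 48.06/EI
Flexibility coefficients: a unit moment at one end gives L/(3EI) there and L/(6EI) at the far end, so f₁₁ = f₂₂ = 1.067/EI and f₁₂ = f₂₁ = 0.5333/EI.
Compatibility — zero rotation at each built-in end:
  1.067 M_X + 0.5333 M_Y = 59.8
  0.5333 M_X + 1.067 M_Y = 48.06
Solving the pair gives M_X = 44.71 kN·m and M_Y = 22.71 kN·m (hogging).

M_X = 44.71 kN·m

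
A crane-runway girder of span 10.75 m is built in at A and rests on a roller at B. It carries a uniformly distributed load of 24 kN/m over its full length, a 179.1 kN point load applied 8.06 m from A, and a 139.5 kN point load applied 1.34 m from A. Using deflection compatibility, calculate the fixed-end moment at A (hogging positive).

Release the roller at B. Primary structure: cantilever fixed at A.
Deflection at B on the released cantilever, summing each load's contribution:
  UDL 24: wL⁴/(8EI) = 40064/EI
  point load 179.1 at a = 8.06: Pa²(3L − a)/(6EI) = 46908/EI
  point load 139.5 at a = 1.34: Pa²(3L − a)/(6EI) = 1290/EI
  δ_0 = 88263/EI
Tip deflection under a unit load at B: L³/(3EI) = 414.1/EI.
The prop prevents deflection at B: R_B = δ_0/δ_{BB} = 88263/414.1 = 213.1 kN.
Moment equilibrium about A: M_A = Σ(load moments about A) − R_B·L = 3017 − 213.1×10.75 = 725.9 kN·m.

M_A = 725.9 kN·m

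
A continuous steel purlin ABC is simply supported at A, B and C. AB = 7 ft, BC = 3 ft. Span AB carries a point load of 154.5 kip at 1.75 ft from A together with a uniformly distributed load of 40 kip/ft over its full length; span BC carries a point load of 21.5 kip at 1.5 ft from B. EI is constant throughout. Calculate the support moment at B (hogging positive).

Take M_B as the redundant. Released structure: two simple spans AB and BC with a hinge at B.
Rotations at B on the released spans (each span's end-slope, ×1/EI):
  span AB: point load 154.5 at a = 1.75: Pab(L + a)/(6LEI) = 295.7/EI
  span AB: UDL 40: wL³/(24EI) = 571.7/EI
  span BC: point load 21.5 at a = 1.5: Pab(L + b)/(6LEI) = 12.09/EI
  relative rotation θ_0 = (867.4 + 12.09)/EI = 879.5/EI
A unit hogging moment at B produces rotation L₁/(3EI) + L₂/(3EI) = 3.333/EI.
Slope continuity at B: θ_0 = M_B·3.333/EI, so M_B = 879.5/3.333 = 263.8 kip·ft (hogging).

M_B = 263.8 kip·ft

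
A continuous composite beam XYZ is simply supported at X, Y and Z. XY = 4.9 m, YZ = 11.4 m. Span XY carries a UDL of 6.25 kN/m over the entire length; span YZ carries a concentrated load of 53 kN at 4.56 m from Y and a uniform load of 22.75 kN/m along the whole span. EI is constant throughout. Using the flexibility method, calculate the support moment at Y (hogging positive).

Insert a hinge at Y; M_Y is the redundant, and each span becomes simply supported.
End slopes at the hinge Y, treating each span as simply supported:
  span XY: UDL 6.25: wL³/(24EI) = 30.64/EI
  span YZ: point load 53 at a = 4.56: Pab(L + b)/(6LEI) = 440.8/EI
  span YZ: UDL 22.75: wL³/(24EI) = 1404/EI
  relative rotation θ_0 = (30.64 + 1845)/EI = 1876/EI
A unit hogging moment at Y produces rotation L₁/(3EI) + L₂/(3EI) = 5.433/EI.
Slope continuity at Y: θ_0 = M_Y·5.433/EI, so M_Y = 1876/5.433 = 345.2 kN·m (hogging).

M_Y = 345.2 kN·m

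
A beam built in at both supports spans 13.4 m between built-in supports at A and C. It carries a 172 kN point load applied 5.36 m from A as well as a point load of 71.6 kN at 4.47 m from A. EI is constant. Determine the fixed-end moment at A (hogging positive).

Release both end moments; the primary structure is a simply-supported span AC with redundants M_A and M_C.
Simple-span end rotations at A and C under the given loads:
  at A: point load 172 at a = 5.36: Pab(L + b)/(6LEI) = 1977/EI
  at C: point load 172 at a = 5.36: Pab(L + a)/(6LEI) = 1730/EI
  at A: point load 71.6 at a = 4.47: Pab(L + b)/(6LEI) = 793.8/EI
  at C: point load 71.6 at a = 4.47: Pab(L + a)/(6LEI) = 635.2/EI
  θ_A0 = 2770/EI,  θ_C0 = 2365/EI
Flexibility coefficients: a unit moment at one end gives L/(3EI) there and L/(6EI) at the far end, so f₁₁ = f₂₂ = 4.467/EI and f₁₂ = f₂₁ = 2.233/EI.
Compatibility — zero rotation at each built-in end:
  4.467 M_A + 2.233 M_C = 2770
  2.233 M_A + 4.467 M_C = 2365
Solving the pair gives M_A = 474 kN·m and M_C = 292.4 kN·m (hogging).

M_A = 474 kN·m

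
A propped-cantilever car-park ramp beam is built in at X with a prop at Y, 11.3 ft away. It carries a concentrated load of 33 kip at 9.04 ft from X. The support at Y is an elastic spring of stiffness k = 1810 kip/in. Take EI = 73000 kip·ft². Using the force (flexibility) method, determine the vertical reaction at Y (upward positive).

Choose R_Y as the redundant. The primary structure is the cantilever fixed at X.
Downward deflection at the released point Y due to the loads:
  point load 33 at a = 9.04: Pa²(3L − a)/(6EI) = 11174/EI
Flexibility coefficient — unit upward force at Y: δ_{YY} = L³/(3EI) = 481/EI.
With EI = 73000 kip·ft²: δ_0 = 0.15307 ft and δ_{YY} = 0.006589 ft/kip.
Compatibility — the spring shortens by R_Y/k under the reaction it provides: δ_0 − R_Y·δ_{YY} = R_Y/k. With 1/k = 1/(1810×12) ft/kip = 0.000046 ft/kip, R_Y = δ_0 / (δ_{YY} + 1/k) = 0.15307 / (0.006589 + 0.000046) = 23.07 kip.

R_Y = 23.07 kip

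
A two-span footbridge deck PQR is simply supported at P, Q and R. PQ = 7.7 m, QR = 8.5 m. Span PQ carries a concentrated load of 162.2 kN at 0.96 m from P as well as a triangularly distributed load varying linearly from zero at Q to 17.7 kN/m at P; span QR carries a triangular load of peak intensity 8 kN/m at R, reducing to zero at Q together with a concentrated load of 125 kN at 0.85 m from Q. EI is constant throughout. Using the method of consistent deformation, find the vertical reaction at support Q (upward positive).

Insert a hinge at Q; M_Q is the redundant, and each span becomes simply supported.
End slopes at the hinge Q, treating each span as simply supported:
  span PQ: point load 162.2 at a = 0.96: Pab(L + a)/(6LEI) = 196.7/EI
  span PQ: triangular load, peak 17.7: 7w₀L³/(360EI) = 157.1/EI
  span QR: triangular load, peak 8: 7w₀L³/(360EI) = 95.53/EI
  span QR: point load 125 at a = 0.85: Pab(L + b)/(6LEI) = 257.4/EI
  relative rotation θ_0 = (353.8 + 352.9)/EI = 706.8/EI
A unit hogging moment at Q produces rotation L₁/(3EI) + L₂/(3EI) = 5.4/EI.
Compatibility: M_Q·(L₁+L₂)/(3EI) = θ_0, giving M_Q = 130.9 kN·m (hogging).
Span PQ, ΣM about P with M_Q applied at Q: R_Q^{PQ}·7.7 = 330.6 + 130.9, so R_Q^{PQ} = 59.94 kN and R_P = 230.3 − 59.94 = 170.4 kN.
Span QR, ΣM about R: R_Q^{QR}·8.5 = 1053 + 130.9, so R_Q^{QR} = 139.2 kN and R_R = 159 − 139.2 = 19.77 kN.
R_Q = 59.94 + 139.2 = 199.2 kN.

R_Q = 199.2 kN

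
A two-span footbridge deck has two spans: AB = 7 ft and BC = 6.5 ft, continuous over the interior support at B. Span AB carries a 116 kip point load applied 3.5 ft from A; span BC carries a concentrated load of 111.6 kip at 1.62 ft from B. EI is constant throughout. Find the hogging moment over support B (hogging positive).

Insert a hinge at B; M_B is the redundant, and each span becomes simply supported.
Discontinuity in slope at B on the released structure — sum the simple-span end rotations:
  span AB: point load 116 at a = 3.5: Pab(L + a)/(6LEI) = 355.2/EI
  span BC: point load 111.6 at a = 1.62: Pab(L + b)/(6LEI) = 257.4/EI
  relative rotation θ_0 = (355.2 + 257.4)/EI = 612.7/EI
A unit hogging moment at B produces rotation L₁/(3EI) + L₂/(3EI) = 4.5/EI.
Slope continuity at B: θ_0 = M_B·4.5/EI, so M_B = 612.7/4.5 = 136.2 kip·ft (hogging).

M_B = 136.2 kip·ft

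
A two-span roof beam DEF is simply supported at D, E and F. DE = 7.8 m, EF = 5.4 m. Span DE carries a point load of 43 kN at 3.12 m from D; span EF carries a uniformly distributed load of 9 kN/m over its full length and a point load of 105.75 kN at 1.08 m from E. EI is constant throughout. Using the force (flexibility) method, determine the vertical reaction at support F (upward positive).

Take M_E as the redundant. Released structure: two simple spans DE and EF with a hinge at E.
End slopes at the hinge E, treating each span as simply supported:
  span DE: point load 43 at a = 3.12: Pab(L + a)/(6LEI) = 146.5/EI
  span EF: UDL 9: wL³/(24EI) = 59.05/EI
  span EF: point load 105.75 at a = 1.08: Pab(L + b)/(6LEI) = 148/EI
  relative rotation θ_0 = (146.5 + 207.1)/EI = 353.6/EI
A unit hogging moment at E produces rotation L₁/(3EI) + L₂/(3EI) = 4.4/EI.
Compatibility: M_E·(L₁+L₂)/(3EI) = θ_0, giving M_E = 80.36 kN·m (hogging).
Span EF, ΣM about F: R_E^{EF}·5.4 = 588.1 + 80.36, so R_E^{EF} = 123.8 kN and R_F = 154.3 − 123.8 = 30.57 kN.

R_F = 30.57 kN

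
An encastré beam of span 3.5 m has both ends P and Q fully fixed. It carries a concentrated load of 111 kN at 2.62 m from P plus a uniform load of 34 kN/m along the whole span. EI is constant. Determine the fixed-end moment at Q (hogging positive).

Release both end moments; the primary structure is a simply-supported span PQ with redundants M_P and M_Q.
Simple-span end rotations at P and Q under the given loads:
  at P: point load 111 at a = 2.62: Pab(L + b)/(6LEI) = 53.38/EI
  at Q: point load 111 at a = 2.62: Pab(L + a)/(6LEI) = 74.58/EI
  at P: UDL 34: wL³/(24EI) = 60.74/EI
  at Q: UDL 34: wL³/(24EI) = 60.74/EI
  θ_P0 = 114.1/EI,  θ_Q0 = 135.3/EI
Flexibility coefficients: a unit moment at one end gives L/(3EI) there and L/(6EI) at the far end, so f₁₁ = f₂₂ = 1.167/EI and f₁₂ = f₂₁ = 0.5833/EI.
Compatibility — zero rotation at each built-in end:
  1.167 M_P + 0.5833 M_Q = 114.1
  0.5833 M_P + 1.167 M_Q = 135.3
Solving the pair gives M_P = 53.09 kN·m and M_Q = 89.44 kN·m (hogging).

M_Q = 89.44 kN·m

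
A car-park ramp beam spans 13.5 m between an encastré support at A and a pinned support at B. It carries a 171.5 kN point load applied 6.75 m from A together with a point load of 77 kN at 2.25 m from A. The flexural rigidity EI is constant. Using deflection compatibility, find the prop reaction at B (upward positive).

Take the reaction at B as the redundant and release it; the primary structure is a cantilever fixed at A.
Free-end deflection of the primary structure under the applied loading (downward +):
  point load 171.5 at a = 6.75: Pa²(3L − a)/(6EI) = 43954/EI
  point load 77 at a = 2.25: Pa²(3L − a)/(6EI) = 2485/EI
  δ_0 = 46439/EI
Tip deflection under a unit load at B: L³/(3EI) = 820.1/EI.
The prop prevents deflection at B: R_B = δ_0/δ_{BB} = 46439/820.1 = 56.62 kN.

R_B = 56.62 kN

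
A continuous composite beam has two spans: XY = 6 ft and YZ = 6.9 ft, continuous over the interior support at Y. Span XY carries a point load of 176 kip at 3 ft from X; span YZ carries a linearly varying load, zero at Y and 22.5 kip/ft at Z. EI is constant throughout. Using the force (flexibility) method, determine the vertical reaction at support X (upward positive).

Release continuity at Y by inserting a hinge; the redundant is the internal moment M_Y. The primary structure is two simply-supported spans XY and YZ.
Discontinuity in slope at Y on the released structure — sum the simple-span end rotations:
  span XY: point load 176 at a = 3: Pab(L + a)/(6LEI) = 396/EI
  span YZ: triangular load, peak 22.5: 7w₀L³/(360EI) = 143.7/EI
  relative rotation θ_0 = (396 + 143.7)/EI = 539.7/EI
A unit hogging moment at Y produces rotation L₁/(3EI) + L₂/(3EI) = 4.3/EI.
Compatibility: M_Y·(L₁+L₂)/(3EI) = θ_0, giving M_Y = 125.5 kip·ft (hogging).
Span XY, ΣM about X with M_Y applied at Y: R_Y^{XY}·6 = 528 + 125.5, so R_Y^{XY} = 108.9 kip and R_X = 176 − 108.9 = 67.08 kip.

R_X = 67.08 kip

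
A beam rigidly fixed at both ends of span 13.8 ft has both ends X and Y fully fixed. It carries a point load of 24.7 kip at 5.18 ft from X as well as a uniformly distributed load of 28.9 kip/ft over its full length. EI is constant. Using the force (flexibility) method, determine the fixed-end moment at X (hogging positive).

M_X = 508.6 kip·ft

Take the two fixed-end moments M_X, M_Y as redundants; the released structure is the simple span XY.
On the primary (simply-supported) span, the end slopes from the loading are:
  at X: point load 24.7 at a = 5.18: Pab(L + b)/(6LEI) = 298.6/EI
  at Y: point load 24.7 at a = 5.18: Pab(L + a)/(6LEI) = 252.8/EI
  at X: UDL 28.9: wL³/(24EI) = 3165/EI
  at Y: UDL 28.9: wL³/(24EI) = 3165/EI
  θ_X0 = 3463/EI,  θ_Y0 = 3417/EI
Flexibility coefficients: a unit moment at one end gives L/(3EI) there and L/(6EI) at the far end, so f₁₁ = f₂₂ = 4.6/EI and f₁₂ = f₂₁ = 2.3/EI.
Compatibility — zero rotation at each built-in end:
  4.6 M_X + 2.3 M_Y = 3463
  2.3 M_X + 4.6 M_Y = 3417
Solving the pair gives M_X = 508.6 kip·ft and M_Y = 488.6 kip·ft (hogging).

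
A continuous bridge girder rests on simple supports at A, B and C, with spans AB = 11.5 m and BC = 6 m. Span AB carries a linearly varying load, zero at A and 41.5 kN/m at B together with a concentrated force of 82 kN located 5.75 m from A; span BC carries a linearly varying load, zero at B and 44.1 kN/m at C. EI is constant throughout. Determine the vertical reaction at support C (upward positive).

Release continuity at B by inserting a hinge; the redundant is the internal moment M_B. The primary structure is two simply-supported spans AB and BC.
Rotations at B on the released spans (each span's end-slope, ×1/EI):
  span AB: triangular load, peak 41.5: w₀L³/(45EI) = 1403/EI
  span AB: point load 82 at a = 5.75: Pab(L + a)/(6LEI) = 677.8/EI
  span BC: triangular load, peak 44.1: 7w₀L³/(360EI) = 185.2/EI
  relative rotation θ_0 = (2080 + 185.2)/EI = 2266/EI
A unit hogging moment at B produces rotation L₁/(3EI) + L₂/(3EI) = 5.833/EI.
Slope continuity at B: θ_0 = M_B·5.833/EI, so M_B = 2266/5.833 = 388.4 kN·m (hogging).
Span BC, ΣM about C: R_B^{BC}·6 = 264.6 + 388.4, so R_B^{BC} = 108.8 kN and R_C = 132.3 − 108.8 = 23.47 kN.

R_C = 23.47 kN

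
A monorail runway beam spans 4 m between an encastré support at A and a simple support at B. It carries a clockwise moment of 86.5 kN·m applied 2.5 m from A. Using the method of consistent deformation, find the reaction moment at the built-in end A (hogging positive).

M_A = -25 kN·m

Release the roller at B. Primary structure: cantilever fixed at A.
Downward deflection at the released point B due to the loads:
  clockwise couple 86.5 at a = 2.5: M₀a(2L − a)/(2EI) = 594.7/EI
Tip deflection under a unit load at B: L³/(3EI) = 21.33/EI.
The prop prevents deflection at B: R_B = δ_0/δ_{BB} = 594.7/21.33 = 27.88 kN.
Moment equilibrium about A: M_A = Σ(load moments about A) − R_B·L = 86.5 − 27.88×4 = -25 kN·m.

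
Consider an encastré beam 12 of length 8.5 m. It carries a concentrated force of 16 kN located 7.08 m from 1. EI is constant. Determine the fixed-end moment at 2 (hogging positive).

Take the two fixed-end moments M_1, M_2 as redundants; the released structure is the simple span 12.
On the primary (simply-supported) span, the end slopes from the loading are:
  at 1: point load 16 at a = 7.08: Pab(L + b)/(6LEI) = 31.29/EI
  at 2: point load 16 at a = 7.08: Pab(L + a)/(6LEI) = 49.14/EI
  θ_10 = 31.29/EI,  θ_20 = 49.14/EI
Flexibility coefficients: a unit moment at one end gives L/(3EI) there and L/(6EI) at the far end, so f₁₁ = f₂₂ = 2.833/EI and f₁₂ = f₂₁ = 1.417/EI.
Compatibility — zero rotation at each built-in end:
  2.833 M_1 + 1.417 M_2 = 31.29
  1.417 M_1 + 2.833 M_2 = 49.14
Solving the pair gives M_1 = 3.161 kN·m and M_2 = 15.76 kN·m (hogging).

M_2 = 15.76 kN·m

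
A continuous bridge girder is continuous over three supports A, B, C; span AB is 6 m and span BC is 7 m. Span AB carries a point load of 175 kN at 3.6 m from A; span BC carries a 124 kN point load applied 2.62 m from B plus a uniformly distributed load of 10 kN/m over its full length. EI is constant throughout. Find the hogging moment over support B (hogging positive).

Release continuity at B by inserting a hinge; the redundant is the internal moment M_B. The primary structure is two simply-supported spans AB and BC.
Rotations at B on the released spans (each span's end-slope, ×1/EI):
  span AB: point load 175 at a = 3.6: Pab(L + a)/(6LEI) = 403.2/EI
  span BC: point load 124 at a = 2.62: Pab(L + b)/(6LEI) = 385.6/EI
  span BC: UDL 10: wL³/(24EI) = 142.9/EI
  relative rotation θ_0 = (403.2 + 528.5)/EI = 931.7/EI
A unit hogging moment at B produces rotation L₁/(3EI) + L₂/(3EI) = 4.333/EI.
Slope continuity at B: θ_0 = M_B·4.333/EI, so M_B = 931.7/4.333 = 215 kN·m (hogging).

M_B = 215 kN·m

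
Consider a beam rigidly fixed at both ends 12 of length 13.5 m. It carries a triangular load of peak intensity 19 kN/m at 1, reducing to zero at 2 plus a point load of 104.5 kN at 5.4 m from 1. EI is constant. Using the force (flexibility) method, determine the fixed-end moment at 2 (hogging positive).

M_2 = 250.9 kN·m

Release both end moments; the primary structure is a simply-supported span 12 with redundants M_1 and M_2.
On the primary (simply-supported) span, the end slopes from the loading are:
  at 1: triangular load, peak 19: w₀L³/(45EI) = 1039/EI
  at 2: triangular load, peak 19: 7w₀L³/(360EI) = 909/EI
  at 1: point load 104.5 at a = 5.4: Pab(L + b)/(6LEI) = 1219/EI
  at 2: point load 104.5 at a = 5.4: Pab(L + a)/(6LEI) = 1067/EI
  θ_10 = 2258/EI,  θ_20 = 1975/EI
Flexibility coefficients: a unit moment at one end gives L/(3EI) there and L/(6EI) at the far end, so f₁₁ = f₂₂ = 4.5/EI and f₁₂ = f₂₁ = 2.25/EI.
Compatibility — zero rotation at each built-in end:
  4.5 M_1 + 2.25 M_2 = 2258
  2.25 M_1 + 4.5 M_2 = 1975
Solving the pair gives M_1 = 376.3 kN·m and M_2 = 250.9 kN·m (hogging).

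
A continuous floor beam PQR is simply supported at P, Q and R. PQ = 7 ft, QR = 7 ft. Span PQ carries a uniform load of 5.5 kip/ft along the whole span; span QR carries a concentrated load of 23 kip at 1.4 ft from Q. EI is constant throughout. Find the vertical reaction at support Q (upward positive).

Insert a hinge at Q; M_Q is the redundant, and each span becomes simply supported.
Rotations at Q on the released spans (each span's end-slope, ×1/EI):
  span PQ: UDL 5.5: wL³/(24EI) = 78.6/EI
  span QR: point load 23 at a = 1.4: Pab(L + b)/(6LEI) = 54.1/EI
  relative rotation θ_0 = (78.6 + 54.1)/EI = 132.7/EI
A unit hogging moment at Q produces rotation L₁/(3EI) + L₂/(3EI) = 4.667/EI.
Compatibility: M_Q·(L₁+L₂)/(3EI) = θ_0, giving M_Q = 28.44 kip·ft (hogging).
Span PQ, ΣM about P with M_Q applied at Q: R_Q^{PQ}·7 = 134.8 + 28.44, so R_Q^{PQ} = 23.31 kip and R_P = 38.5 − 23.31 = 15.19 kip.
Span QR, ΣM about R: R_Q^{QR}·7 = 128.8 + 28.44, so R_Q^{QR} = 22.46 kip and R_R = 23 − 22.46 = 0.5377 kip.
R_Q = 23.31 + 22.46 = 45.77 kip.

R_Q = 45.77 kip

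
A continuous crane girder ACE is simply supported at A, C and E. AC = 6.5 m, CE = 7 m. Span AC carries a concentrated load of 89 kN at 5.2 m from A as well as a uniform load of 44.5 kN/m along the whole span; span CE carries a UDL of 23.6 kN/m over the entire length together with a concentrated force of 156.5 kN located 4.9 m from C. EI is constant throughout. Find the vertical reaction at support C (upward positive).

R_C = 436.1 kN

Take M_C as the redundant. Released structure: two simple spans AC and CE with a hinge at C.
End slopes at the hinge C, treating each span as simply supported:
  span AC: point load 89 at a = 5.2: Pab(L + a)/(6LEI) = 180.5/EI
  span AC: UDL 44.5: wL³/(24EI) = 509.2/EI
  span CE: UDL 23.6: wL³/(24EI) = 337.3/EI
  span CE: point load 156.5 at a = 4.9: Pab(L + b)/(6LEI) = 348.9/EI
  relative rotation θ_0 = (689.7 + 686.2)/EI = 1376/EI
A unit hogging moment at C produces rotation L₁/(3EI) + L₂/(3EI) = 4.5/EI.
Slope continuity at C: θ_0 = M_C·4.5/EI, so M_C = 1376/4.5 = 305.8 kN·m (hogging).
Span AC, ΣM about A with M_C applied at C: R_C^{AC}·6.5 = 1403 + 305.8, so R_C^{AC} = 262.9 kN and R_A = 378.2 − 262.9 = 115.4 kN.
Span CE, ΣM about E: R_C^{CE}·7 = 906.9 + 305.8, so R_C^{CE} = 173.2 kN and R_E = 321.7 − 173.2 = 148.5 kN.
R_C = 262.9 + 173.2 = 436.1 kN.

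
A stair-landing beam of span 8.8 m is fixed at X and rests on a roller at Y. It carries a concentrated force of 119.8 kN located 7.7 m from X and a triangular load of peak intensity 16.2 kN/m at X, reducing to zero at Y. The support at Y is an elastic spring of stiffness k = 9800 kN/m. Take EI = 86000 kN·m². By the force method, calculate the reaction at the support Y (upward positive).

R_Y = 107.6 kN

Take the reaction at Y as the redundant and release it; the primary structure is a cantilever fixed at X.
Downward deflection at the released point Y due to the loads:
  point load 119.8 at a = 7.7: Pa²(3L − a)/(6EI) = 22138/EI
  triangular load, peak 16.2 at the fixed end: w₀L⁴/(30EI) = 3238/EI
  δ_0 = 25376/EI
Tip deflection under a unit load at Y: L³/(3EI) = 227.2/EI.
With EI = 86000 kN·m²: δ_0 = 0.29507 m and δ_{YY} = 0.002641 m/kN.
Compatibility — the spring shortens by R_Y/k under the reaction it provides: δ_0 − R_Y·δ_{YY} = R_Y/k. With 1/k = 0.000102 m/kN, R_Y = δ_0 / (δ_{YY} + 1/k) = 0.29507 / (0.002641 + 0.000102) = 107.6 kN.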